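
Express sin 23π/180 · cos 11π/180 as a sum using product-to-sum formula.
sin 23π/180 cos 11π/180 = (1/2)[sin(23π/180+11π/180) + sin(23π/180-11π/180)]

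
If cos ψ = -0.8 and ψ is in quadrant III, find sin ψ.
sin ψ = -0.6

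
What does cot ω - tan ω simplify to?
cot ω - tan ω = 2 cot(2ω) (using Double angle)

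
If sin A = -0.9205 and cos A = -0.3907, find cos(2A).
cos(2A) = cos²A - sin²A = -0.6947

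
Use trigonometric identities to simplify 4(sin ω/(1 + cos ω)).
4(sin ω/(1 + cos ω)) = 4(tan(ω/2)) (using Half angle)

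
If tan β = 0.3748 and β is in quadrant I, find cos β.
cos β = 0.9364 (using tan²β + 1 = sec²β)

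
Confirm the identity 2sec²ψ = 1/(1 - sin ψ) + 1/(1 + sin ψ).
RHS = [(1 + sin ψ) + (1 - sin ψ)] / [(1 - sin ψ)(1 + sin ψ)] = 2/(1 - sin²ψ) = 2/cos²ψ = 2sec²ψ = LHS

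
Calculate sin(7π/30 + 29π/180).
sin(7π/30 + 29π/180) = sin 7π/30 cos 29π/180 + cos 7π/30 sin 29π/180 = 0.9455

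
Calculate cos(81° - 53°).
cos(81° - 53°) = cos 81° cos 53° + sin 81° sin 53° = 0.8829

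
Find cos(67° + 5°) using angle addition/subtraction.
cos(67° + 5°) = cos 67° cos 5° - sin 67° sin 5° = 0.309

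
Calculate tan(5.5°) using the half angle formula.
tan(5.5°) = sin 11° / (1 + cos 11°) = 0.09629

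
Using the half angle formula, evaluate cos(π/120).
cos(π/120) = √((1 + cos π/60)/2) = 0.9997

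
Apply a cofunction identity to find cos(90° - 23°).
cos(90° - 23°) = sin(23°) = 0.3907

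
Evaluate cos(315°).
cos(315°) = √2/2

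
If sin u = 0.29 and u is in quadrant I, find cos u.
cos u = 0.957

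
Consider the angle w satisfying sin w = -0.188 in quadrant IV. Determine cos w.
cos w = √(1 - sin²w) = 0.9822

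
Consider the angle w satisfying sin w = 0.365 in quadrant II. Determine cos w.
cos w = ±√(1 - sin²w) = -0.931 (negative in QII)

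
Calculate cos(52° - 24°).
cos(52° - 24°) = cos 52° cos 24° + sin 52° sin 24° = 0.8829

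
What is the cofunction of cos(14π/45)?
cos(14π/45) = sin(π/2 - 14π/45) = sin(17π/90)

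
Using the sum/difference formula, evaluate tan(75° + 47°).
tan(75° + 47°) = (tan 75° + tan 47°)/(1 - tan 75° tan 47°) = -1.6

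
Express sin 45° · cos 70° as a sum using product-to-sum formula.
sin 45° cos 70° = (1/2)[sin(45°+70°) + sin(45°-70°)]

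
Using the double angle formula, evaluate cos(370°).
cos(370°) = cos²185° - sin²185° = 0.9848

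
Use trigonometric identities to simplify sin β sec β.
sin β sec β = tan β (using Reciprocal + quotient)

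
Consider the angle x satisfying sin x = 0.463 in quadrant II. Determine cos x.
cos x = ±√(1 - sin²x) = -0.8864 (negative in QII)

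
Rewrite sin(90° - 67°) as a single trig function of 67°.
sin(90° - 67°) = cos(67°)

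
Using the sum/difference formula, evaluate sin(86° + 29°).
sin(86° + 29°) = sin 86° cos 29° + cos 86° sin 29° = 0.9063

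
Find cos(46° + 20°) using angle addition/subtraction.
cos(46° + 20°) = cos 46° cos 20° - sin 46° sin 20° = 0.4067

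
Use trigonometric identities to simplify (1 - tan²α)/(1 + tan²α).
(1 - tan²α)/(1 + tan²α) = cos(2α) (using Double angle)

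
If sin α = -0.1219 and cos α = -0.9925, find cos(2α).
cos(2α) = cos²α - sin²α = 0.9702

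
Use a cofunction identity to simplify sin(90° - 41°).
sin(90° - 41°) = cos(41°)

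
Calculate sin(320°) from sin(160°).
sin(320°) = 2 sin 160° cos 160° = -0.6428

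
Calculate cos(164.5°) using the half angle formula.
cos(164.5°) = -√((1 + cos 329°)/2) = -0.9636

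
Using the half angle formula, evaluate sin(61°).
sin(61°) = √((1 - cos 122°)/2) = 0.8746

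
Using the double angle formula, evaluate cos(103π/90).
cos(103π/90) = cos²103π/180 - sin²103π/180 = -0.8988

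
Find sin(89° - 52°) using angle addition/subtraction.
sin(89° - 52°) = sin 89° cos 52° - cos 89° sin 52° = 0.6018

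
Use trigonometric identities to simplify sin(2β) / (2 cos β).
sin(2β) / (2 cos β) = sin β (using Double angle)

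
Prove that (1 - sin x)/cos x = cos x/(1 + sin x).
LHS = (1 - sin x)(1 + sin x) / (cos x(1 + sin x)) = (1 - sin²x) / (cos x(1 + sin x)) = cos²x / (cos x(1 + sin x)) = cos x/(1 + sin x) = RHS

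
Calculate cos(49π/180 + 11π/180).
cos(49π/180 + 11π/180) = cos 49π/180 cos 11π/180 - sin 49π/180 sin 11π/180 = 1/2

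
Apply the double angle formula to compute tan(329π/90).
tan(329π/90) = 2 tan 329π/180 / (1 - tan²329π/180) = -1.881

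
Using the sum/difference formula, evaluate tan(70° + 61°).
tan(70° + 61°) = (tan 70° + tan 61°)/(1 - tan 70° tan 61°) = -1.15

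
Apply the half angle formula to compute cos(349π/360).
cos(349π/360) = -√((1 + cos 349π/180)/2) = -0.9954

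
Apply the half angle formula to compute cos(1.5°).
cos(1.5°) = √((1 + cos 3°)/2) = 0.9997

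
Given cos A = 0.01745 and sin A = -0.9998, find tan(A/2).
tan(A/2) = sin A / (1 + cos A) = -0.9827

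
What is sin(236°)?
sin(236°) = -0.829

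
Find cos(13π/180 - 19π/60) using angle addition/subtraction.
cos(13π/180 - 19π/60) = cos 13π/180 cos 19π/60 + sin 13π/180 sin 19π/60 = 0.7193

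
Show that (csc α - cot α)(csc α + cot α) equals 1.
LHS = csc²α - cot²α = (1 + cot²α) - cot²α = 1 = RHS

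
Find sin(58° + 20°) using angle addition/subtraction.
sin(58° + 20°) = sin 58° cos 20° + cos 58° sin 20° = 0.9781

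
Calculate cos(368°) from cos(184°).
cos(368°) = cos²184° - sin²184° = 0.9903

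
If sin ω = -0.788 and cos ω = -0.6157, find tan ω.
tan ω = sin ω / cos ω = 1.28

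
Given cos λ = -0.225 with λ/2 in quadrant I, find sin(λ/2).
sin(λ/2) = ±√((1 - cos λ)/2); positive since λ/2 ∈ QI, so sin(λ/2) = 0.7826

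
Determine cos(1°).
cos(1°) = 0.9998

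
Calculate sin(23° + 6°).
sin(23° + 6°) = sin 23° cos 6° + cos 23° sin 6° = 0.4848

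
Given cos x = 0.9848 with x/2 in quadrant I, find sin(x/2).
sin(x/2) = ±√((1 - cos x)/2); positive since x/2 ∈ QI, so sin(x/2) = 0.08718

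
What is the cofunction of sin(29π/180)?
sin(29π/180) = cos(π/2 - 29π/180) = cos(61π/180)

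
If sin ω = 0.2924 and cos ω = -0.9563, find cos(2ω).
cos(2ω) = cos²ω - sin²ω = 0.829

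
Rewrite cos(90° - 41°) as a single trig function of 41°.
cos(90° - 41°) = sin(41°)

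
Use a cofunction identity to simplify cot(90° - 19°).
cot(90° - 19°) = tan(19°)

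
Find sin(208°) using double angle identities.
sin(208°) = 2 sin 104° cos 104° = -0.4695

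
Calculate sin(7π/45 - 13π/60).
sin(7π/45 - 13π/60) = sin 7π/45 cos 13π/60 - cos 7π/45 sin 13π/60 = -0.1908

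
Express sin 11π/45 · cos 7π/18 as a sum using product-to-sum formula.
sin 11π/45 cos 7π/18 = (1/2)[sin(11π/45+7π/18) + sin(11π/45-7π/18)]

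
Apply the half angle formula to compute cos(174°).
cos(174°) = -√((1 + cos 348°)/2) = -0.9945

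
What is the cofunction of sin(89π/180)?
sin(89π/180) = cos(π/2 - 89π/180) = cos(π/180)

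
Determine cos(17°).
cos(17°) = 0.9563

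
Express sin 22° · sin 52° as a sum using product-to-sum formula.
sin 22° sin 52° = (1/2)[cos(22°-52°) - cos(22°+52°)]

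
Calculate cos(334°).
cos(334°) = 0.8988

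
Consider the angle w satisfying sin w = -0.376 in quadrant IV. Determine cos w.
cos w = √(1 - sin²w) = 0.9266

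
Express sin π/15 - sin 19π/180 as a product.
sin π/15 - sin 19π/180 = 2 cos(31π/360) sin(-7π/360)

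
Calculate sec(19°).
sec(19°) = 1.058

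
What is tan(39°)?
tan(39°) = 0.8098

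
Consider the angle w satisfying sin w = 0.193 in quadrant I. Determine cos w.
cos w = √(1 - sin²w) = 0.9812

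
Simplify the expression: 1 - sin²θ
1 - sin²θ = cos²θ (using Pythagorean identity)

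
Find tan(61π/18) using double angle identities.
tan(61π/18) = 2 tan 61π/36 / (1 - tan²61π/36) = 2.747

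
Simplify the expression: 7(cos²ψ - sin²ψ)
7(cos²ψ - sin²ψ) = 7(cos(2ψ)) (using Double angle)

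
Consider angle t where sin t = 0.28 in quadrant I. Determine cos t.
cos t = √(1 - sin²t) = 0.96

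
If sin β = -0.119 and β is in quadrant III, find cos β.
cos β = -0.9929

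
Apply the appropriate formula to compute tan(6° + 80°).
tan(6° + 80°) = (tan 6° + tan 80°)/(1 - tan 6° tan 80°) = 14.3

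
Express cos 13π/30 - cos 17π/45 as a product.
cos 13π/30 - cos 17π/45 = -2 sin(73π/180) sin(π/36)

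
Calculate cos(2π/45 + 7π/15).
cos(2π/45 + 7π/15) = cos 2π/45 cos 7π/15 - sin 2π/45 sin 7π/15 = -0.0349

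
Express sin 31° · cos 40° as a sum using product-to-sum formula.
sin 31° cos 40° = (1/2)[sin(31°+40°) + sin(31°-40°)]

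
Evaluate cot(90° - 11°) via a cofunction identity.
cot(90° - 11°) = tan(11°) = 0.1944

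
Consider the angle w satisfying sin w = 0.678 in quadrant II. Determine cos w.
cos w = ±√(1 - sin²w) = -0.7351 (negative in QII)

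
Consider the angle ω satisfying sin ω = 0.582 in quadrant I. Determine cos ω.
cos ω = √(1 - sin²ω) = 0.8132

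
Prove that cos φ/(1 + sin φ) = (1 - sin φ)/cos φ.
RHS = (1 - sin φ)(1 + sin φ) / (cos φ(1 + sin φ)) = (1 - sin²φ) / (cos φ(1 + sin φ)) = cos²φ / (cos φ(1 + sin φ)) = cos φ/(1 + sin φ) = LHS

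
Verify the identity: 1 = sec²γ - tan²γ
RHS = 1/cos²γ - sin²γ/cos²γ = (1 - sin²γ)/cos²γ = cos²γ/cos²γ = 1 = LHS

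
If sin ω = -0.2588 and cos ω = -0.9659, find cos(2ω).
cos(2ω) = cos²ω - sin²ω = 0.866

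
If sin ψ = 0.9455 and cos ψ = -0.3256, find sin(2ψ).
sin(2ψ) = 2 sin ψ cos ψ = -0.6157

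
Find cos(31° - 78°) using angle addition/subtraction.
cos(31° - 78°) = cos 31° cos 78° + sin 31° sin 78° = 0.682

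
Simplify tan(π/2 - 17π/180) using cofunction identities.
tan(π/2 - 17π/180) = cot(17π/180)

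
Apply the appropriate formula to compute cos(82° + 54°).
cos(82° + 54°) = cos 82° cos 54° - sin 82° sin 54° = -0.7193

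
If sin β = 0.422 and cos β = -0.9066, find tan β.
tan β = sin β / cos β = -0.4655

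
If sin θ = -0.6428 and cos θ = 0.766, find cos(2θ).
cos(2θ) = cos²θ - sin²θ = 0.1736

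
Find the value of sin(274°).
sin(274°) = -0.9976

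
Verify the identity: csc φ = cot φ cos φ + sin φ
RHS = cos²φ/sin φ + sin φ = (cos²φ + sin²φ)/sin φ = 1/sin φ = csc φ = LHS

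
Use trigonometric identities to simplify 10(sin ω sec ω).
10(sin ω sec ω) = 10(tan ω) (using Reciprocal + quotient)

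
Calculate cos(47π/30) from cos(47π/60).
cos(47π/30) = cos²47π/60 - sin²47π/60 = 0.2079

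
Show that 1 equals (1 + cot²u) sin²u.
RHS = csc²u · sin²u = (1/sin²u) · sin²u = 1 = LHS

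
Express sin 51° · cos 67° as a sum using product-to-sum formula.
sin 51° cos 67° = (1/2)[sin(51°+67°) + sin(51°-67°)]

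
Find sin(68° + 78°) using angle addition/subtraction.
sin(68° + 78°) = sin 68° cos 78° + cos 68° sin 78° = 0.5592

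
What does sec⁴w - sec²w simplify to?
sec⁴w - sec²w = tan⁴w + tan²w (using Pythagorean)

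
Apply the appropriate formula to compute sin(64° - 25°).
sin(64° - 25°) = sin 64° cos 25° - cos 64° sin 25° = 0.6293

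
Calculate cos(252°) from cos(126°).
cos(252°) = cos²126° - sin²126° = -0.309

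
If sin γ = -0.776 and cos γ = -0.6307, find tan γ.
tan γ = sin γ / cos γ = 1.23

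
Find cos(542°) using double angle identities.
cos(542°) = cos²271° - sin²271° = -0.9994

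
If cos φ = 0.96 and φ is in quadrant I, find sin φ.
sin φ = 0.28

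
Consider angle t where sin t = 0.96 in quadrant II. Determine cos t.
cos t = ±√(1 - sin²t) = -0.28 (negative in QII)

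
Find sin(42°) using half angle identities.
sin(42°) = √((1 - cos 84°)/2) = 0.6691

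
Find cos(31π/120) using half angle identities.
cos(31π/120) = √((1 + cos 31π/60)/2) = 0.6884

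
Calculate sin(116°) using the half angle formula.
sin(116°) = √((1 - cos 232°)/2) = 0.8988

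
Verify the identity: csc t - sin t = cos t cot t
LHS = 1/sin t - sin t = (1 - sin²t)/sin t = cos²t/sin t = cos t · (cos t/sin t) = cos t cot t = RHS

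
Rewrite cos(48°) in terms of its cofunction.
cos(48°) = sin(90° - 48°) = sin(42°)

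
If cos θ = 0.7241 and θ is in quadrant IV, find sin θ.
sin θ = -0.6897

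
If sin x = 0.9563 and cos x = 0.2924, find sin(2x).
sin(2x) = 2 sin x cos x = 0.5592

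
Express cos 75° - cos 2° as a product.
cos 75° - cos 2° = -2 sin(38.5°) sin(36.5°)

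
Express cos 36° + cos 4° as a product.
cos 36° + cos 4° = 2 cos(20°) cos(16°)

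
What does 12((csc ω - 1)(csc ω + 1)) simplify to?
12((csc ω - 1)(csc ω + 1)) = 12(cot²ω) (using Diff. of squares)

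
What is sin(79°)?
sin(79°) = 0.9816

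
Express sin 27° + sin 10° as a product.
sin 27° + sin 10° = 2 sin(18.5°) cos(8.5°)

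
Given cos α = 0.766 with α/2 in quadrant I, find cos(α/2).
cos(α/2) = ±√((1 + cos α)/2); positive since α/2 ∈ QI, so cos(α/2) = 0.9397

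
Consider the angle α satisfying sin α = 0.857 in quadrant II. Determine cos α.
cos α = ±√(1 - sin²α) = -0.5153 (negative in QII)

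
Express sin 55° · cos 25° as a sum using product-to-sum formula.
sin 55° cos 25° = (1/2)[sin(55°+25°) + sin(55°-25°)]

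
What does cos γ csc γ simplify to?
cos γ csc γ = cot γ (using Reciprocal + quotient)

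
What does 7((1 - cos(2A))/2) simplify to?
7((1 - cos(2A))/2) = 7(sin²A) (using Power reduction)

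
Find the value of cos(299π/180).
cos(299π/180) = 0.4848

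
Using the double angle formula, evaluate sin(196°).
sin(196°) = 2 sin 98° cos 98° = -0.2756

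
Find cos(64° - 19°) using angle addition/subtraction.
cos(64° - 19°) = cos 64° cos 19° + sin 64° sin 19° = √2/2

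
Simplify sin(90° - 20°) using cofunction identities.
sin(90° - 20°) = cos(20°)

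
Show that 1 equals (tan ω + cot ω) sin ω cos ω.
RHS = (sin ω/cos ω + cos ω/sin ω) sin ω cos ω = ((sin²ω + cos²ω)/(sin ω cos ω)) · sin ω cos ω = sin²ω + cos²ω = 1 = LHS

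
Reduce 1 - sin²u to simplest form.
1 - sin²u = cos²u (using Pythagorean identity)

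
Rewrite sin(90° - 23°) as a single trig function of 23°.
sin(90° - 23°) = cos(23°)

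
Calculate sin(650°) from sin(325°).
sin(650°) = 2 sin 325° cos 325° = -0.9397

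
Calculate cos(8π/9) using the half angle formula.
cos(8π/9) = -√((1 + cos 16π/9)/2) = -0.9397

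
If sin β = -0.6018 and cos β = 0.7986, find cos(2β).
cos(2β) = cos²β - sin²β = 0.2756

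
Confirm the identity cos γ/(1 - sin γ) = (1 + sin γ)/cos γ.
RHS = (1 + sin γ)(1 - sin γ) / (cos γ(1 - sin γ)) = (1 - sin²γ) / (cos γ(1 - sin γ)) = cos²γ / (cos γ(1 - sin γ)) = cos γ/(1 - sin γ) = LHS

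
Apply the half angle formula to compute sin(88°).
sin(88°) = √((1 - cos 176°)/2) = 0.9994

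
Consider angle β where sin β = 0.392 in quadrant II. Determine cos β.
cos β = ±√(1 - sin²β) = -0.92 (negative in QII)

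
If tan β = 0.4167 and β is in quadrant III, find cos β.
cos β = -0.9231 (using tan²β + 1 = sec²β)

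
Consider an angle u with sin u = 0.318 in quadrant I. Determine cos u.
cos u = √(1 - sin²u) = 0.9481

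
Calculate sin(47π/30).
sin(47π/30) = -0.9781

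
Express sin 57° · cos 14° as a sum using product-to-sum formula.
sin 57° cos 14° = (1/2)[sin(57°+14°) + sin(57°-14°)]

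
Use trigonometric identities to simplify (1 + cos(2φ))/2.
(1 + cos(2φ))/2 = cos²φ (using Power reduction)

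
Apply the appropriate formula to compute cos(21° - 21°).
cos(21° - 21°) = cos 21° cos 21° + sin 21° sin 21° = 1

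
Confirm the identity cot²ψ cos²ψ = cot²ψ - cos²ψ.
RHS = cos²ψ/sin²ψ - cos²ψ = cos²ψ(1/sin²ψ - 1) = cos²ψ · (1 - sin²ψ)/sin²ψ = cos²ψ · cos²ψ/sin²ψ = cos²ψ · cot²ψ = LHS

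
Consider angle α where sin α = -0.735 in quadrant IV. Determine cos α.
cos α = √(1 - sin²α) = 0.6781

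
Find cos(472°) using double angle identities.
cos(472°) = cos²236° - sin²236° = -0.3746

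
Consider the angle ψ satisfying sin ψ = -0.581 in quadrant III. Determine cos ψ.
cos ψ = ±√(1 - sin²ψ) = -0.8139 (negative in QIII)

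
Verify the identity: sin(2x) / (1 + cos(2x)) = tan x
LHS = 2 sin x cos x / (2cos²x) = sin x/cos x = tan x = RHS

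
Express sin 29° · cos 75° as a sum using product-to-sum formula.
sin 29° cos 75° = (1/2)[sin(29°+75°) + sin(29°-75°)]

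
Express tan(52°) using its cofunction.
tan(52°) = cot(90° - 52°) = cot(38°)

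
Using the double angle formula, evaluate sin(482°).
sin(482°) = 2 sin 241° cos 241° = 0.848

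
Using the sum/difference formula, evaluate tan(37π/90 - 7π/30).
tan(37π/90 - 7π/30) = (tan 37π/90 - tan 7π/30)/(1 + tan 37π/90 tan 7π/30) = 0.6249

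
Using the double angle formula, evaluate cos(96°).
cos(96°) = 1 - 2sin²48° = -0.1045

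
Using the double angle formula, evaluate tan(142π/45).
tan(142π/45) = 2 tan 71π/45 / (1 - tan²71π/45) = 0.5317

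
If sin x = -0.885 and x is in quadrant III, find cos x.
cos x = -0.4656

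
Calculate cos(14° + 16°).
cos(14° + 16°) = cos 14° cos 16° - sin 14° sin 16° = √3/2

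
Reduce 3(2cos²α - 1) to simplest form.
3(2cos²α - 1) = 3(cos(2α)) (using Double angle)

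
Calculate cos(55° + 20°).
cos(55° + 20°) = cos 55° cos 20° - sin 55° sin 20° = (√6-√2)/4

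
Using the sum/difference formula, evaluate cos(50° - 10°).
cos(50° - 10°) = cos 50° cos 10° + sin 50° sin 10° = 0.766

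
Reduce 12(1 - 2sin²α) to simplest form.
12(1 - 2sin²α) = 12(cos(2α)) (using Double angle)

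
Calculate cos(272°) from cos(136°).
cos(272°) = cos²136° - sin²136° = 0.0349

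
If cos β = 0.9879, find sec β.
sec β = 1/cos β = 1.012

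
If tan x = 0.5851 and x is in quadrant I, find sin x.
sin x = 0.505 (using tan²x + 1 = sec²x)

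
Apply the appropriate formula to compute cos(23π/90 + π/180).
cos(23π/90 + π/180) = cos 23π/90 cos π/180 - sin 23π/90 sin π/180 = 0.682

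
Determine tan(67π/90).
tan(67π/90) = -1.036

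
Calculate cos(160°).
cos(160°) = -0.9397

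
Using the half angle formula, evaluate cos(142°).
cos(142°) = -√((1 + cos 284°)/2) = -0.788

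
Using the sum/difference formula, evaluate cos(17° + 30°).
cos(17° + 30°) = cos 17° cos 30° - sin 17° sin 30° = 0.682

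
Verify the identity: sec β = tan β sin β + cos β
RHS = sin²β/cos β + cos β = (sin²β + cos²β)/cos β = 1/cos β = sec β = LHS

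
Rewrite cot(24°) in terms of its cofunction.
cot(24°) = tan(90° - 24°) = tan(66°)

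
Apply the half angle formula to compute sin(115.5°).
sin(115.5°) = √((1 - cos 231°)/2) = 0.9026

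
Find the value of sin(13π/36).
sin(13π/36) = 0.9063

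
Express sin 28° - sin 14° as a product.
sin 28° - sin 14° = 2 cos(21°) sin(7°)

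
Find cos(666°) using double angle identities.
cos(666°) = cos²333° - sin²333° = 0.5878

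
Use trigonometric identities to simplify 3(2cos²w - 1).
3(2cos²w - 1) = 3(cos(2w)) (using Double angle)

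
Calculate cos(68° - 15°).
cos(68° - 15°) = cos 68° cos 15° + sin 68° sin 15° = 0.6018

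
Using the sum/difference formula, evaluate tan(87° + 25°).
tan(87° + 25°) = (tan 87° + tan 25°)/(1 - tan 87° tan 25°) = -2.475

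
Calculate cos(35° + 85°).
cos(35° + 85°) = cos 35° cos 85° - sin 35° sin 85° = -1/2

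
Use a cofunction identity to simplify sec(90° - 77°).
sec(90° - 77°) = csc(77°)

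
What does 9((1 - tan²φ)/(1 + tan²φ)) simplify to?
9((1 - tan²φ)/(1 + tan²φ)) = 9(cos(2φ)) (using Double angle)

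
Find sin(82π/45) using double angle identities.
sin(82π/45) = 2 sin 41π/45 cos 41π/45 = -0.5299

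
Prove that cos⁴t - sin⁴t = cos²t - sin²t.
LHS = (cos²t - sin²t)(cos²t + sin²t) = (cos²t - sin²t) · 1 = cos²t - sin²t = RHS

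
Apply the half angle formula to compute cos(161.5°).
cos(161.5°) = -√((1 + cos 323°)/2) = -0.9483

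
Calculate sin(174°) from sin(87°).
sin(174°) = 2 sin 87° cos 87° = 0.1045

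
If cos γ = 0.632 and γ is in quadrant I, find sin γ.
sin γ = 0.775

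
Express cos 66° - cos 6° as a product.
cos 66° - cos 6° = -2 sin(36°) sin(30°)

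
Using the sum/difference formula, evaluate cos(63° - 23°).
cos(63° - 23°) = cos 63° cos 23° + sin 63° sin 23° = 0.766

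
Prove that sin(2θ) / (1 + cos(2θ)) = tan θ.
LHS = 2 sin θ cos θ / (2cos²θ) = sin θ/cos θ = tan θ = RHS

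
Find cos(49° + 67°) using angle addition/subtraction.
cos(49° + 67°) = cos 49° cos 67° - sin 49° sin 67° = -0.4384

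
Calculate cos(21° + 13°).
cos(21° + 13°) = cos 21° cos 13° - sin 21° sin 13° = 0.829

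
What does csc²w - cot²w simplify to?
csc²w - cot²w = 1 (using Pythagorean identity)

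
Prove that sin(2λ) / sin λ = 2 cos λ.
LHS = 2 sin λ cos λ / sin λ = 2 cos λ = RHS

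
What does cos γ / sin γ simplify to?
cos γ / sin γ = cot γ (using Quotient identity)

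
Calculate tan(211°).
tan(211°) = 0.6009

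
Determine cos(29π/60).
cos(29π/60) = 0.05234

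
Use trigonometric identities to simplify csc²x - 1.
csc²x - 1 = cot²x (using Pythagorean identity)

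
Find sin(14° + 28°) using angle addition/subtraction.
sin(14° + 28°) = sin 14° cos 28° + cos 14° sin 28° = 0.6691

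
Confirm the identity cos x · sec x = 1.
LHS = cos x · (1/cos x) = 1 = RHS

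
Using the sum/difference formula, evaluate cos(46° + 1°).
cos(46° + 1°) = cos 46° cos 1° - sin 46° sin 1° = 0.682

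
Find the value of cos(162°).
cos(162°) = -0.9511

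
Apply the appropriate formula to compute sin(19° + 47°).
sin(19° + 47°) = sin 19° cos 47° + cos 19° sin 47° = 0.9135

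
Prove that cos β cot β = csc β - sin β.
RHS = 1/sin β - sin β = (1 - sin²β)/sin β = cos²β/sin β = cos β · (cos β/sin β) = cos β cot β = LHS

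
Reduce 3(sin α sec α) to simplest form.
3(sin α sec α) = 3(tan α) (using Reciprocal + quotient)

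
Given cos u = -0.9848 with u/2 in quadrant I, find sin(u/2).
sin(u/2) = ±√((1 - cos u)/2); positive since u/2 ∈ QI, so sin(u/2) = 0.9962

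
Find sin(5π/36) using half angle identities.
sin(5π/36) = √((1 - cos 5π/18)/2) = 0.4226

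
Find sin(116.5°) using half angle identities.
sin(116.5°) = √((1 - cos 233°)/2) = 0.8949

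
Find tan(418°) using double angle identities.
tan(418°) = 2 tan 209° / (1 - tan²209°) = 1.6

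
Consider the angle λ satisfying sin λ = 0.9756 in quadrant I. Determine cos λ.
cos λ = √(1 - sin²λ) = 0.2196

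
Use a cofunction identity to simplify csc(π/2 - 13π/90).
csc(π/2 - 13π/90) = sec(13π/90)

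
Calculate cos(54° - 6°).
cos(54° - 6°) = cos 54° cos 6° + sin 54° sin 6° = 0.6691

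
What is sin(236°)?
sin(236°) = -0.829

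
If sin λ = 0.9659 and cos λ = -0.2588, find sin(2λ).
sin(2λ) = 2 sin λ cos λ = -0.4999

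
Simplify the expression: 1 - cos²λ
1 - cos²λ = sin²λ (using Pythagorean identity)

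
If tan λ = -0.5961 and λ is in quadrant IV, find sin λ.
sin λ = -0.512 (using tan²λ + 1 = sec²λ)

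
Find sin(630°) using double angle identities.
sin(630°) = 2 sin 315° cos 315° = -1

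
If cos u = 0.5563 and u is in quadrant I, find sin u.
sin u = 0.831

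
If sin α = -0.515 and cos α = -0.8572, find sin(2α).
sin(2α) = 2 sin α cos α = 0.8829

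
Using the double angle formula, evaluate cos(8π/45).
cos(8π/45) = cos²4π/45 - sin²4π/45 = 0.848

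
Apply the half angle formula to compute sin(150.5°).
sin(150.5°) = √((1 - cos 301°)/2) = 0.4924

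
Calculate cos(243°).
cos(243°) = -0.454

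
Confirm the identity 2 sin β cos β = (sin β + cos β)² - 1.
RHS = sin²β + 2 sin β cos β + cos²β - 1 = (sin²β + cos²β) + 2 sin β cos β - 1 = 1 + 2 sin β cos β - 1 = 2 sin β cos β = LHS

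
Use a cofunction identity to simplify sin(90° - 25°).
sin(90° - 25°) = cos(25°)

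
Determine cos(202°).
cos(202°) = -0.9272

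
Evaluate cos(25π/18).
cos(25π/18) = -0.342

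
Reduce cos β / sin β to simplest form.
cos β / sin β = cot β (using Quotient identity)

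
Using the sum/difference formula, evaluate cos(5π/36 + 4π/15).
cos(5π/36 + 4π/15) = cos 5π/36 cos 4π/15 - sin 5π/36 sin 4π/15 = 0.2924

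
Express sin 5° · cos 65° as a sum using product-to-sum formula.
sin 5° cos 65° = (1/2)[sin(5°+65°) + sin(5°-65°)]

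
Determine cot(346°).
cot(346°) = -4.011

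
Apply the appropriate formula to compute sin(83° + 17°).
sin(83° + 17°) = sin 83° cos 17° + cos 83° sin 17° = 0.9848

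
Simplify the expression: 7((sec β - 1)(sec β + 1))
7((sec β - 1)(sec β + 1)) = 7(tan²β) (using Diff. of squares)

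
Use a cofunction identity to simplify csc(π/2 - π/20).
csc(π/2 - π/20) = sec(π/20)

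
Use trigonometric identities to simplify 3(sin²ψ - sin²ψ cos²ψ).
3(sin²ψ - sin²ψ cos²ψ) = 3(sin⁴ψ) (using Factoring)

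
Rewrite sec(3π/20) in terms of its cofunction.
sec(3π/20) = csc(π/2 - 3π/20) = csc(7π/20)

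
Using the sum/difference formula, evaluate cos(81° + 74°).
cos(81° + 74°) = cos 81° cos 74° - sin 81° sin 74° = -0.9063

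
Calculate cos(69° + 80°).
cos(69° + 80°) = cos 69° cos 80° - sin 69° sin 80° = -0.8572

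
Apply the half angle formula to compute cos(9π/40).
cos(9π/40) = √((1 + cos 9π/20)/2) = 0.7604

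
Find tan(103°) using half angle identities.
tan(103°) = sin 206° / (1 + cos 206°) = -4.331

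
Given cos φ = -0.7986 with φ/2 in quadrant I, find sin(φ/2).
sin(φ/2) = ±√((1 - cos φ)/2); positive since φ/2 ∈ QI, so sin(φ/2) = 0.9483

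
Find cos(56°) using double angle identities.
cos(56°) = cos²28° - sin²28° = 0.5592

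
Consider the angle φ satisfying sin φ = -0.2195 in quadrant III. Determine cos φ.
cos φ = ±√(1 - sin²φ) = -0.9756 (negative in QIII)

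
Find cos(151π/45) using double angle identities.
cos(151π/45) = cos²151π/90 - sin²151π/90 = -0.4384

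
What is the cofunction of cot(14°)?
cot(14°) = tan(90° - 14°) = tan(76°)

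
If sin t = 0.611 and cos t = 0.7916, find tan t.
tan t = sin t / cos t = 0.7719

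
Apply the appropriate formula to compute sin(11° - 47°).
sin(11° - 47°) = sin 11° cos 47° - cos 11° sin 47° = -0.5878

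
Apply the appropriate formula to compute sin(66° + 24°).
sin(66° + 24°) = sin 66° cos 24° + cos 66° sin 24° = 1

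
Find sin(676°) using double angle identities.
sin(676°) = 2 sin 338° cos 338° = -0.6947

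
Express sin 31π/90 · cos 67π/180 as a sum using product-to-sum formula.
sin 31π/90 cos 67π/180 = (1/2)[sin(31π/90+67π/180) + sin(31π/90-67π/180)]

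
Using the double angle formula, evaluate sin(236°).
sin(236°) = 2 sin 118° cos 118° = -0.829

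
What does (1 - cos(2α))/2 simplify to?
(1 - cos(2α))/2 = sin²α (using Power reduction)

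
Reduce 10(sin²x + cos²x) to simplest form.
10(sin²x + cos²x) = 10 (using Pythagorean identity)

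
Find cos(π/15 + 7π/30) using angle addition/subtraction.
cos(π/15 + 7π/30) = cos π/15 cos 7π/30 - sin π/15 sin 7π/30 = 0.5878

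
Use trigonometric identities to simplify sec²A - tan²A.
sec²A - tan²A = 1 (using Pythagorean identity)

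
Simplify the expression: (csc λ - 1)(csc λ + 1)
(csc λ - 1)(csc λ + 1) = cot²λ (using Diff. of squares)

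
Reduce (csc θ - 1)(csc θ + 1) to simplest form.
(csc θ - 1)(csc θ + 1) = cot²θ (using Diff. of squares)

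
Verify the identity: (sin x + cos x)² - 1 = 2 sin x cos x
LHS = sin²x + 2 sin x cos x + cos²x - 1 = (sin²x + cos²x) + 2 sin x cos x - 1 = 1 + 2 sin x cos x - 1 = 2 sin x cos x = RHS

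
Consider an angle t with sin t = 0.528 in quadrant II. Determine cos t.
cos t = ±√(1 - sin²t) = -0.8492 (negative in QII)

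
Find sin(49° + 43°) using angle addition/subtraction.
sin(49° + 43°) = sin 49° cos 43° + cos 49° sin 43° = 0.9994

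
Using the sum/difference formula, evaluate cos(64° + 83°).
cos(64° + 83°) = cos 64° cos 83° - sin 64° sin 83° = -0.8387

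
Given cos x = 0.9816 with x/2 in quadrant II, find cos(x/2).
cos(x/2) = ±√((1 + cos x)/2); negative since x/2 ∈ QII, so cos(x/2) = -0.9954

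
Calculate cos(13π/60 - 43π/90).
cos(13π/60 - 43π/90) = cos 13π/60 cos 43π/90 + sin 13π/60 sin 43π/90 = 0.682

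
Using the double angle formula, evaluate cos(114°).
cos(114°) = 2cos²57° - 1 = -0.4067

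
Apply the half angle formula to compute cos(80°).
cos(80°) = √((1 + cos 160°)/2) = 0.1736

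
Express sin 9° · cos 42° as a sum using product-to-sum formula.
sin 9° cos 42° = (1/2)[sin(9°+42°) + sin(9°-42°)]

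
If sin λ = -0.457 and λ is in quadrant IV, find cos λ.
cos λ = 0.8895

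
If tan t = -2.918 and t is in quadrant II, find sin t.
sin t = 0.946 (using tan²t + 1 = sec²t)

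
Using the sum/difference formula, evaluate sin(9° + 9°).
sin(9° + 9°) = sin 9° cos 9° + cos 9° sin 9° = 0.309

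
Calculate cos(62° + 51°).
cos(62° + 51°) = cos 62° cos 51° - sin 62° sin 51° = -0.3907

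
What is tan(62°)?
tan(62°) = 1.881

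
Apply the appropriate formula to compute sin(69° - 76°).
sin(69° - 76°) = sin 69° cos 76° - cos 69° sin 76° = -0.1219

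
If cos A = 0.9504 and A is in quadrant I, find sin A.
sin A = 0.311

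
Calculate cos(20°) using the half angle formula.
cos(20°) = √((1 + cos 40°)/2) = 0.9397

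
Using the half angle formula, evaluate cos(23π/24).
cos(23π/24) = -√((1 + cos 23π/12)/2) = -0.9914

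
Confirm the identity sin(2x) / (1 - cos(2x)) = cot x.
LHS = 2 sin x cos x / (2sin²x) = cos x/sin x = cot x = RHS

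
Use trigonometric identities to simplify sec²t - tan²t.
sec²t - tan²t = 1 (using Pythagorean identity)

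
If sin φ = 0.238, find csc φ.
csc φ = 1/sin φ = 4.202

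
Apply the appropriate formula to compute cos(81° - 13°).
cos(81° - 13°) = cos 81° cos 13° + sin 81° sin 13° = 0.3746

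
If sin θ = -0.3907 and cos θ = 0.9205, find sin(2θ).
sin(2θ) = 2 sin θ cos θ = -0.7193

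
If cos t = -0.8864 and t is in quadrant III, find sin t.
sin t = -0.4629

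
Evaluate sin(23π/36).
sin(23π/36) = 0.9063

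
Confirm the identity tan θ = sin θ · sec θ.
RHS = sin θ · (1/cos θ) = sin θ/cos θ = tan θ = LHS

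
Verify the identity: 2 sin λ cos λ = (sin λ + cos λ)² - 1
RHS = sin²λ + 2 sin λ cos λ + cos²λ - 1 = (sin²λ + cos²λ) + 2 sin λ cos λ - 1 = 1 + 2 sin λ cos λ - 1 = 2 sin λ cos λ = LHS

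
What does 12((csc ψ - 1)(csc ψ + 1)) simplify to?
12((csc ψ - 1)(csc ψ + 1)) = 12(cot²ψ) (using Diff. of squares)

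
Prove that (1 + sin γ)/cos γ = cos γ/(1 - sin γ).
LHS = (1 + sin γ)(1 - sin γ) / (cos γ(1 - sin γ)) = (1 - sin²γ) / (cos γ(1 - sin γ)) = cos²γ / (cos γ(1 - sin γ)) = cos γ/(1 - sin γ) = RHS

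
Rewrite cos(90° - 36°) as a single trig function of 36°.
cos(90° - 36°) = sin(36°)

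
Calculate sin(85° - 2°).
sin(85° - 2°) = sin 85° cos 2° - cos 85° sin 2° = 0.9925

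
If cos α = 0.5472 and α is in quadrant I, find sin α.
sin α = 0.837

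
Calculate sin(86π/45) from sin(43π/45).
sin(86π/45) = 2 sin 43π/45 cos 43π/45 = -0.2756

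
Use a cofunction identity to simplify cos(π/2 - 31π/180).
cos(π/2 - 31π/180) = sin(31π/180)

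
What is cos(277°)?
cos(277°) = 0.1219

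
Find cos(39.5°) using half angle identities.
cos(39.5°) = √((1 + cos 79°)/2) = 0.7716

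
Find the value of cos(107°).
cos(107°) = -0.2924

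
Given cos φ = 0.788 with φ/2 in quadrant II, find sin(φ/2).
sin(φ/2) = ±√((1 - cos φ)/2); positive since φ/2 ∈ QII, so sin(φ/2) = 0.3256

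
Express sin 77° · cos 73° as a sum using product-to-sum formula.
sin 77° cos 73° = (1/2)[sin(77°+73°) + sin(77°-73°)]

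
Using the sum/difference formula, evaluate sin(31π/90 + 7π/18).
sin(31π/90 + 7π/18) = sin 31π/90 cos 7π/18 + cos 31π/90 sin 7π/18 = 0.7431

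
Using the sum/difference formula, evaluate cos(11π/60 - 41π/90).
cos(11π/60 - 41π/90) = cos 11π/60 cos 41π/90 + sin 11π/60 sin 41π/90 = 0.6561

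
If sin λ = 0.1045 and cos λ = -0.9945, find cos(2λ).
cos(2λ) = cos²λ - sin²λ = 0.9781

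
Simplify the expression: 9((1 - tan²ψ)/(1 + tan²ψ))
9((1 - tan²ψ)/(1 + tan²ψ)) = 9(cos(2ψ)) (using Double angle)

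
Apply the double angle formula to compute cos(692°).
cos(692°) = cos²346° - sin²346° = 0.8829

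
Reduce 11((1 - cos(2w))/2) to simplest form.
11((1 - cos(2w))/2) = 11(sin²w) (using Power reduction)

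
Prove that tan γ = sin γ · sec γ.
RHS = sin γ · (1/cos γ) = sin γ/cos γ = tan γ = LHS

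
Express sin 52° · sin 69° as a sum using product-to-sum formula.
sin 52° sin 69° = (1/2)[cos(52°-69°) - cos(52°+69°)]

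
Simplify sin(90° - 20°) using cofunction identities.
sin(90° - 20°) = cos(20°)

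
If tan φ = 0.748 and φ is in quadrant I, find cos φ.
cos φ = 0.8008 (using tan²φ + 1 = sec²φ)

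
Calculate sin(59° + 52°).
sin(59° + 52°) = sin 59° cos 52° + cos 59° sin 52° = 0.9336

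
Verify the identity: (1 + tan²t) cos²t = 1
LHS = sec²t · cos²t = (1/cos²t) · cos²t = 1 = RHS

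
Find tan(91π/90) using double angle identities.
tan(91π/90) = 2 tan 91π/180 / (1 - tan²91π/180) = 0.03492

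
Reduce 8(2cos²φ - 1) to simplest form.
8(2cos²φ - 1) = 8(cos(2φ)) (using Double angle)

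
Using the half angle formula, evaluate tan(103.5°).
tan(103.5°) = sin 207° / (1 + cos 207°) = -4.165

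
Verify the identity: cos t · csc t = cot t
LHS = cos t · (1/sin t) = cos t/sin t = cot t = RHS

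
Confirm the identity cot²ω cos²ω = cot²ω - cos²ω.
RHS = cos²ω/sin²ω - cos²ω = cos²ω(1/sin²ω - 1) = cos²ω · (1 - sin²ω)/sin²ω = cos²ω · cos²ω/sin²ω = cos²ω · cot²ω = LHS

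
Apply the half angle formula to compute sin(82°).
sin(82°) = √((1 - cos 164°)/2) = 0.9903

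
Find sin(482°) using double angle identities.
sin(482°) = 2 sin 241° cos 241° = 0.848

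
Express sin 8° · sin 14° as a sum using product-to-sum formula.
sin 8° sin 14° = (1/2)[cos(8°-14°) - cos(8°+14°)]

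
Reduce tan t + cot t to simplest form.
tan t + cot t = sec t csc t (using Quotient identities)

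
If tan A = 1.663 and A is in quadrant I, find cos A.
cos A = 0.5153 (using tan²A + 1 = sec²A)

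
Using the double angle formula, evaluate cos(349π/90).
cos(349π/90) = cos²349π/180 - sin²349π/180 = 0.9272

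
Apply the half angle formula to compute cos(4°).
cos(4°) = √((1 + cos 8°)/2) = 0.9976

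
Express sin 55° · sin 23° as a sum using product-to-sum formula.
sin 55° sin 23° = (1/2)[cos(55°-23°) - cos(55°+23°)]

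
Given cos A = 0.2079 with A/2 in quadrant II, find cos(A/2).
cos(A/2) = ±√((1 + cos A)/2); negative since A/2 ∈ QII, so cos(A/2) = -0.7771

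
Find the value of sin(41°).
sin(41°) = 0.6561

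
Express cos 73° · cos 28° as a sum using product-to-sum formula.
cos 73° cos 28° = (1/2)[cos(73°-28°) + cos(73°+28°)]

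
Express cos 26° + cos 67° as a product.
cos 26° + cos 67° = 2 cos(46.5°) cos(-20.5°)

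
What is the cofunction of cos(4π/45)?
cos(4π/45) = sin(π/2 - 4π/45) = sin(37π/90)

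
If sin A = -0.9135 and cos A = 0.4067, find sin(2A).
sin(2A) = 2 sin A cos A = -0.743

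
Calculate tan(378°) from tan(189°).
tan(378°) = 2 tan 189° / (1 - tan²189°) = 0.3249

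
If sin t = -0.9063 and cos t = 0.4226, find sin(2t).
sin(2t) = 2 sin t cos t = -0.766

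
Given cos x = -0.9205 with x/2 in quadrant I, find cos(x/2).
cos(x/2) = ±√((1 + cos x)/2); positive since x/2 ∈ QI, so cos(x/2) = 0.1994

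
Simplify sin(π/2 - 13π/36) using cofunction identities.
sin(π/2 - 13π/36) = cos(13π/36)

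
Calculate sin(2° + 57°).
sin(2° + 57°) = sin 2° cos 57° + cos 2° sin 57° = 0.8572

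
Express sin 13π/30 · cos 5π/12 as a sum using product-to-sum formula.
sin 13π/30 cos 5π/12 = (1/2)[sin(13π/30+5π/12) + sin(13π/30-5π/12)]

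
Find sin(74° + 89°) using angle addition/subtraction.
sin(74° + 89°) = sin 74° cos 89° + cos 74° sin 89° = 0.2924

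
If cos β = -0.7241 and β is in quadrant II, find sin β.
sin β = 0.6897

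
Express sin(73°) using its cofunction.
sin(73°) = cos(90° - 73°) = cos(17°)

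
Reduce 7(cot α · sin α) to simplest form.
7(cot α · sin α) = 7(cos α) (using Quotient identity)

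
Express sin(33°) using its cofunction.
sin(33°) = cos(90° - 33°) = cos(57°)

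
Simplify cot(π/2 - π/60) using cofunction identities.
cot(π/2 - π/60) = tan(π/60)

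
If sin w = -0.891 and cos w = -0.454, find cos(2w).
cos(2w) = cos²w - sin²w = -0.5878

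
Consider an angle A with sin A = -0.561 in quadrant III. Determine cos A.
cos A = ±√(1 - sin²A) = -0.8278 (negative in QIII)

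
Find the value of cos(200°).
cos(200°) = -0.9397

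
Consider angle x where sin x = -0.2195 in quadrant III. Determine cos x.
cos x = ±√(1 - sin²x) = -0.9756 (negative in QIII)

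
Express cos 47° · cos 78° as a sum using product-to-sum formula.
cos 47° cos 78° = (1/2)[cos(47°-78°) + cos(47°+78°)]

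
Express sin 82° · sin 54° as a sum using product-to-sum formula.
sin 82° sin 54° = (1/2)[cos(82°-54°) - cos(82°+54°)]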